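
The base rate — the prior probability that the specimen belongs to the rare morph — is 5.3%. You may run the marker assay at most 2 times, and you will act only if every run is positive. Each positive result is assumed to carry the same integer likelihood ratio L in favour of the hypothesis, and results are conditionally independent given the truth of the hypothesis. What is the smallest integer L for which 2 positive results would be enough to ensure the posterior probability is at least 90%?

13

Prior odds = 0.053/0.947 = 53/947.
Target odds = 0.9/0.1 = 9.
Need L² ≥ 9 ÷ (53/947) = 8523/53.
12² = 144 < 8523/53 ≤ 169 = 13², so L = 13.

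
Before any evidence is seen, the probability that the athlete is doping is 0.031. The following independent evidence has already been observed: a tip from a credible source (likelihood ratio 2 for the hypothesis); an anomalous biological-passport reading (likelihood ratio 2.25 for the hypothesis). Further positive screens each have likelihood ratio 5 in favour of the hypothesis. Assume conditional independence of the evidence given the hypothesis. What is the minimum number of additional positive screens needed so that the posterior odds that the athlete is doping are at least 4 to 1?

Prior odds = 0.031/0.969 = 31/969.
Combined Bayes factor of the evidence already in hand = 2 × 2.25 = 4.5.
Odds after that evidence = (31/969) × 4.5 = 93/646.
Target odds = 4.
Need 5ⁿ ≥ 4 ÷ (93/646) = 2584/93.
5² = 25 falls short of 2584/93 but 5³ = 125 reaches it, so n = 3.

3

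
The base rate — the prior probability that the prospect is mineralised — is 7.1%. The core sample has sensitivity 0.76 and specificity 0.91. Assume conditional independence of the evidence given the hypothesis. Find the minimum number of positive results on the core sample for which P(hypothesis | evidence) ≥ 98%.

Prior odds = 0.071/0.929 = 71/929.
False-positive rate = 1 − 0.91 = 0.09; likelihood ratio of a positive = 0.76/0.09 = 76/9.
Target posterior odds = 0.98/0.02 = 49.
Need (71/929) × (76/9)ⁿ ≥ 49, i.e. (76/9)ⁿ ≥ 45521/71.
(76/9)³ = 438976/729 falls short of 45521/71 but (76/9)⁴ = 33362176/6561 reaches it, so n = 4.

4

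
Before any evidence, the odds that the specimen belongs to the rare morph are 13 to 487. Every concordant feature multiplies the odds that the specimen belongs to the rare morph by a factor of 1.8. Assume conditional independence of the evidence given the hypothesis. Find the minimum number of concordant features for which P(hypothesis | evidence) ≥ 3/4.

Prior odds = 13/487.
Likelihood ratio per concordant feature = 1.8.
Target posterior odds = 0.75/0.25 = 3.
Need (13/487) × 1.8ⁿ ≥ 3, i.e. 1.8ⁿ ≥ 1461/13.
1.8⁸ = 43046721/390625 falls short of 1461/13 but 1.8⁹ = 387420489/1953125 reaches it, so n = 9.

9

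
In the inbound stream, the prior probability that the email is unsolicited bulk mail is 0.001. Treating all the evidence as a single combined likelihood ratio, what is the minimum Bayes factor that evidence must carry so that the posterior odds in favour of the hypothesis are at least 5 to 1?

Prior odds = 0.001/0.999 = 1/999.
Target odds = 5.
Required Bayes factor = 5 ÷ (1/999) = 4995.

4995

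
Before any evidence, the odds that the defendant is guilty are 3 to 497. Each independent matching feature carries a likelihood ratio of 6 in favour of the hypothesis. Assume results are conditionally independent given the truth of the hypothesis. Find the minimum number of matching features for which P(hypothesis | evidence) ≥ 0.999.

7

Prior odds = 3/497.
Likelihood ratio per matching feature = 6.
Target posterior odds = 0.999/0.001 = 999.
Need (3/497) × 6ⁿ ≥ 999, i.e. 6ⁿ ≥ 165501.
6⁶ = 46656 falls short of 165501 but 6⁷ = 279936 reaches it, so n = 7.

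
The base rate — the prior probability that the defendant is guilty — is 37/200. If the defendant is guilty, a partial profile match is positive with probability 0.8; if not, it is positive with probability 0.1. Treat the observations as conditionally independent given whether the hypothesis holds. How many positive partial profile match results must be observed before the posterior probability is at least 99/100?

Prior odds = 0.185/0.815 = 37/163.
Likelihood ratio of a positive = 0.8/0.1 = 8.
Target odds: 0.99 ÷ 0.01 = 99.
Need (37/163) × 8ⁿ ≥ 99, i.e. 8ⁿ ≥ 16137/37.
8² = 64 falls short of 16137/37 but 8³ = 512 reaches it, so n = 3.

3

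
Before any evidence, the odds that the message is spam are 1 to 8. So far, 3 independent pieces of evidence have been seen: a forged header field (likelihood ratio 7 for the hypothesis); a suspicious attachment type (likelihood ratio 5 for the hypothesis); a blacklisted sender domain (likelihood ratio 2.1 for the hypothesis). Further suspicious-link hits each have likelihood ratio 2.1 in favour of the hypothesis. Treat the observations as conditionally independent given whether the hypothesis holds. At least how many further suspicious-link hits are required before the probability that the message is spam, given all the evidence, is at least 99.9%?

Prior odds = 0.125.
Combined Bayes factor of the evidence already in hand = 7 × 5 × 2.1 = 73.5.
Odds after that evidence = 0.125 × 73.5 = 9.1875.
Target odds = 0.999/0.001 = 999.
Need 2.1ⁿ ≥ 999 ÷ 9.1875 = 5328/49.
2.1⁶ = 85766121/1000000 falls short of 5328/49 but 2.1⁷ ≈180.109 reaches it, so n = 7.

7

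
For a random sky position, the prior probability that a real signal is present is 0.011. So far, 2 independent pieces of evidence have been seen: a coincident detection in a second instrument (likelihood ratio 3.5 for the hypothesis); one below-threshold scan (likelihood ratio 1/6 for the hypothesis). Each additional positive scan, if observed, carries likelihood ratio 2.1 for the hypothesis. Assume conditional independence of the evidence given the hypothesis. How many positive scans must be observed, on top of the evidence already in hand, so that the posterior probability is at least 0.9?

10

Prior odds = 0.011/0.989 = 11/989.
Combined Bayes factor of the evidence already in hand = 3.5 × (1/6) = 7/12.
Odds after that evidence = (11/989) × 7/12 = 77/11868.
Target odds = 0.9/0.1 = 9.
Need 2.1ⁿ ≥ 9 ÷ (77/11868) = 106812/77.
2.1⁹ ≈794.28 falls short of 106812/77 but 2.1¹⁰ ≈1667.99 reaches it, so n = 10.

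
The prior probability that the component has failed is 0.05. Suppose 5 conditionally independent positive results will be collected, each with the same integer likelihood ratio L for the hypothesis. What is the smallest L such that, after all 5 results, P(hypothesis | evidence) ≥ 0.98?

Prior odds = 0.05/0.95 = 1/19.
Target odds = 0.98/0.02 = 49.
Need L⁵ ≥ 49 ÷ (1/19) = 931.
3⁵ = 243 < 931 ≤ 1024 = 4⁵, so L = 4.

4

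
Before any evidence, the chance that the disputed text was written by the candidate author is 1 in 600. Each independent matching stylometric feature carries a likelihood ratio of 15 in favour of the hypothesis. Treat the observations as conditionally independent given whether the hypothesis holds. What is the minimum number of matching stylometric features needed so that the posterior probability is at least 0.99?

5

Prior odds = (1/600)/(599/600) = 1/599.
Likelihood ratio per matching stylometric feature = 15.
Target odds: 0.99 ÷ 0.01 = 99.
Need (1/599) × 15ⁿ ≥ 99, i.e. 15ⁿ ≥ 59301.
15⁴ = 50625 falls short of 59301 but 15⁵ = 759375 reaches it, so n = 5.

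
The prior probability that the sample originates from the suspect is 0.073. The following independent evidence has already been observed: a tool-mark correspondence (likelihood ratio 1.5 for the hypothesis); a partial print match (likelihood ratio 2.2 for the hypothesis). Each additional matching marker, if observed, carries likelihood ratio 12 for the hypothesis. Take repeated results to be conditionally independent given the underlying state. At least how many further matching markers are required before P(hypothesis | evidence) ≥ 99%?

Prior odds = 0.073/0.927 = 73/927.
Combined Bayes factor of the evidence already in hand = 1.5 × 2.2 = 3.3.
Odds after that evidence = (73/927) × 3.3 = 803/3090.
Target odds = 0.99/0.01 = 99.
Need 12ⁿ ≥ 99 ÷ (803/3090) = 27810/73.
12² = 144 falls short of 27810/73 but 12³ = 1728 reaches it, so n = 3.

3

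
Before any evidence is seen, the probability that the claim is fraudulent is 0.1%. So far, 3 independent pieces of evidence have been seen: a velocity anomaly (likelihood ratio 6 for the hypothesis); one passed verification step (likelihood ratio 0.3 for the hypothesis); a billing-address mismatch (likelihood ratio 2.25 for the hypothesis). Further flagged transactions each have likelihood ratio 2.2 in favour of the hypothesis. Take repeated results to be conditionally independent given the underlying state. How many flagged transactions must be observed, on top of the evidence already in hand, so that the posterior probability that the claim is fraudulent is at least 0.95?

11

Prior odds = 0.001/0.999 = 1/999.
Combined Bayes factor of the evidence already in hand = 6 × 0.3 × 2.25 = 4.05.
Odds after that evidence = (1/999) × 4.05 = 3/740.
Target odds = 0.95/0.05 = 19.
Need 2.2ⁿ ≥ 19 ÷ (3/740) = 14060/3.
2.2¹⁰ ≈2655.99 falls short of 14060/3 but 2.2¹¹ ≈5843.18 reaches it, so n = 11.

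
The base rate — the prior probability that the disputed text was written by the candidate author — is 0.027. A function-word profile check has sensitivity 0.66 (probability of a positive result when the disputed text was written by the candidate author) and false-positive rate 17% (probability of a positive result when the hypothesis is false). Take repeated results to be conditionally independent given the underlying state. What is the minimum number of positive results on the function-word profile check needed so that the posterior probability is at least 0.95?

5

Prior odds = 0.027/0.973 = 27/973.
Likelihood ratio of a positive result = 0.66/0.17 = 66/17.
Target odds: 0.95 ÷ 0.05 = 19.
Need (27/973) × (66/17)ⁿ ≥ 19, i.e. (66/17)ⁿ ≥ 18487/27.
(66/17)⁴ = 18974736/83521 falls short of 18487/27 but (66/17)⁵ ≈882.013 reaches it, so n = 5.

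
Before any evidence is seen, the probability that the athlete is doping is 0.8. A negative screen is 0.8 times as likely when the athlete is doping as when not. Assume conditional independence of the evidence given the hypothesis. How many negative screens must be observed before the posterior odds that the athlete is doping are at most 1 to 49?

24

Prior odds = 0.8/0.2 = 4.
Likelihood ratio per negative screen = 0.8.
Target odds = 1/49.
Need 4 × 0.8ⁿ ≤ 1/49, i.e. 0.8ⁿ ≤ 1/196.
0.8²³ ≈0.00590296 is still above 1/196 but 0.8²⁴ ≈0.00472237 is at or below it, so n = 24.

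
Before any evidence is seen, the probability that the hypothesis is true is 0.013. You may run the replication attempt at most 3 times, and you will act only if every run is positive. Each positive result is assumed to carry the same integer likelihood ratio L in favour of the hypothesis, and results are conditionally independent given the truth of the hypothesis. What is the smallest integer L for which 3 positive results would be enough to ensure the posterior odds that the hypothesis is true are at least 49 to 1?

16

Prior odds = 0.013/0.987 = 13/987.
Target odds = 49.
Need L³ ≥ 49 ÷ (13/987) = 48363/13.
15³ = 3375 < 48363/13 ≤ 4096 = 16³, so L = 16.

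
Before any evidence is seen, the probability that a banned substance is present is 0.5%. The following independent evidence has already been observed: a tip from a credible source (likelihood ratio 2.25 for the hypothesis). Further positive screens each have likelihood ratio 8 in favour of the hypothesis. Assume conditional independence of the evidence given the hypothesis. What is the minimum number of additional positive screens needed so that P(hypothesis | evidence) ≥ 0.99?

Prior odds = 0.005/0.995 = 1/199.
Bayes factor of the evidence already in hand = 2.25.
Odds after that evidence = (1/199) × 2.25 = 9/796.
Target odds = 0.99/0.01 = 99.
Need 8ⁿ ≥ 99 ÷ (9/796) = 8756.
8⁴ = 4096 falls short of 8756 but 8⁵ = 32768 reaches it, so n = 5.

5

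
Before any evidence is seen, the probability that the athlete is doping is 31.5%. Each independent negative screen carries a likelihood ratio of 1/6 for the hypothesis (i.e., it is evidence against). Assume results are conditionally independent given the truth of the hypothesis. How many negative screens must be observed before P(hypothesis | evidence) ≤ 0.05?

Prior odds = 0.315/0.685 = 63/137.
Likelihood ratio per negative screen = 1/6.
Target posterior odds = 0.05/0.95 = 1/19.
Need (63/137) × (1/6)ⁿ ≤ 1/19, i.e. (1/6)ⁿ ≤ 137/1197.
(1/6)¹ = 1/6 is still above 137/1197 but (1/6)² = 1/36 is at or below it, so n = 2.

2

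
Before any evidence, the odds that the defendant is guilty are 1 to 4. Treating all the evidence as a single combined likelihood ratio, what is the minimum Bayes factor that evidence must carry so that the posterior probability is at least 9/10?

Prior odds = 0.25.
Target odds = 0.9/0.1 = 9.
Required Bayes factor = 9 ÷ 0.25 = 36.

36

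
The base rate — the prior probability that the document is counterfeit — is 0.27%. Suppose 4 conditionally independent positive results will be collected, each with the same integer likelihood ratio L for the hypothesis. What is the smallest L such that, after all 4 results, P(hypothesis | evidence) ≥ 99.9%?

25

Prior odds = 0.0027/0.9973 = 27/9973.
Target odds = 0.999/0.001 = 999.
Need L⁴ ≥ 999 ÷ (27/9973) = 369001.
24⁴ = 331776 < 369001 ≤ 390625 = 25⁴, so L = 25.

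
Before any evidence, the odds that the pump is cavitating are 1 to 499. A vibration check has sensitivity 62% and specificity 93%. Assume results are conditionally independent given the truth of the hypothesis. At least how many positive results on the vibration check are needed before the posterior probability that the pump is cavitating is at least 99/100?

Prior odds = 1/499.
False-positive rate = 1 − 0.93 = 0.07; likelihood ratio of a positive = 0.62/0.07 = 62/7.
Target odds: 0.99 ÷ 0.01 = 99.
Need (1/499) × (62/7)ⁿ ≥ 99, i.e. (62/7)ⁿ ≥ 49401.
(62/7)⁴ = 14776336/2401 falls short of 49401 but (62/7)⁵ = 916132832/16807 reaches it, so n = 5.

5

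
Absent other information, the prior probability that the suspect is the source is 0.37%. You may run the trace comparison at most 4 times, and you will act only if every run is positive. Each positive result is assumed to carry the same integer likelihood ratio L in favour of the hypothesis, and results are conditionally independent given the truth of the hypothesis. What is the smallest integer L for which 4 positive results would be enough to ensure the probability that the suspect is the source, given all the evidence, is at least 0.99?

Prior odds = 0.0037/0.9963 = 37/9963.
Target odds = 0.99/0.01 = 99.
Need L⁴ ≥ 99 ÷ (37/9963) = 986337/37.
12⁴ = 20736 < 986337/37 ≤ 28561 = 13⁴, so L = 13.

13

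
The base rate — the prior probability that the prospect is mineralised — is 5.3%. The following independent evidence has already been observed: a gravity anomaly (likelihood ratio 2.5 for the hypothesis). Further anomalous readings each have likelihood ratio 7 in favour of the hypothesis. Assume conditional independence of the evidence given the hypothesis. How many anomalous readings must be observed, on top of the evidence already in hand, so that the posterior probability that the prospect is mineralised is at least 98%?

Prior odds = 0.053/0.947 = 53/947.
Bayes factor of the evidence already in hand = 2.5.
Odds after that evidence = (53/947) × 2.5 = 265/1894.
Target odds = 0.98/0.02 = 49.
Need 7ⁿ ≥ 49 ÷ (265/1894) = 92806/265.
7³ = 343 falls short of 92806/265 but 7⁴ = 2401 reaches it, so n = 4.

4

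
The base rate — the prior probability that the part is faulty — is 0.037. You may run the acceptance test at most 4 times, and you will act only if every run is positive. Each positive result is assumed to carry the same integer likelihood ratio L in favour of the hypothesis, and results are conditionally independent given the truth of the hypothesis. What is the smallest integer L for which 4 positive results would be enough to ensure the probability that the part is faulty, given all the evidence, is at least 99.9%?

13

Prior odds = 0.037/0.963 = 37/963.
Target odds = 0.999/0.001 = 999.
Need L⁴ ≥ 999 ÷ (37/963) = 26001.
12⁴ = 20736 < 26001 ≤ 28561 = 13⁴, so L = 13.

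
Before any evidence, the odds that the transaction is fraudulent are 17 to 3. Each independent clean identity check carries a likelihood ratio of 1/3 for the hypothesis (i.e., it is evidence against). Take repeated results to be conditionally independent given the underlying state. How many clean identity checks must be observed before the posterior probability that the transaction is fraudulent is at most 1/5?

Prior odds = 17/3.
Likelihood ratio per clean identity check = 1/3.
Target posterior odds = 0.2/0.8 = 0.25.
Need (17/3) × (1/3)ⁿ ≤ 0.25, i.e. (1/3)ⁿ ≤ 3/68.
(1/3)² = 1/9 is still above 3/68 but (1/3)³ = 1/27 is at or below it, so n = 3.

3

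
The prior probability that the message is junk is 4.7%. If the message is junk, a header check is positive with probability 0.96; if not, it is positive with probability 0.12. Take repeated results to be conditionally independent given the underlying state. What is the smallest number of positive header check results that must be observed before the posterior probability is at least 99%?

4

Prior odds: 0.047 ÷ 0.953 = 47/953.
Likelihood ratio of a positive = 0.96/0.12 = 8.
Target posterior odds = 0.99/0.01 = 99.
Need (47/953) × 8ⁿ ≥ 99, i.e. 8ⁿ ≥ 94347/47.
8³ = 512 falls short of 94347/47 but 8⁴ = 4096 reaches it, so n = 4.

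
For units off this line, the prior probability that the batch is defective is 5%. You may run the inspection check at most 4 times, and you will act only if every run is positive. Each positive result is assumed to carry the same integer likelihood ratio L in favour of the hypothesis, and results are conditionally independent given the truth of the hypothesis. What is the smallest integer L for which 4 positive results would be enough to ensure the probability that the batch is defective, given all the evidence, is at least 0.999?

12

Prior odds = 0.05/0.95 = 1/19.
Target odds = 0.999/0.001 = 999.
Need L⁴ ≥ 999 ÷ (1/19) = 18981.
11⁴ = 14641 < 18981 ≤ 20736 = 12⁴, so L = 12.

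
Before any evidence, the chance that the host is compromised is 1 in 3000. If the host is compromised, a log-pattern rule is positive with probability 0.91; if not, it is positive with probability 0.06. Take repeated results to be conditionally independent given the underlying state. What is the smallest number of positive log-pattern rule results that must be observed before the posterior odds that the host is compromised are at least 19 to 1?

Prior odds: (1/3000) ÷ (2999/3000) = 1/2999.
Likelihood ratio of a positive = 0.91/0.06 = 91/6.
Target odds = 19.
Require (91/6)ⁿ ≥ 19 ÷ (1/2999) = 56981.
(91/6)⁴ = 68574961/1296 falls short of 56981 but (91/6)⁵ ≈802510 reaches it, so n = 5.

5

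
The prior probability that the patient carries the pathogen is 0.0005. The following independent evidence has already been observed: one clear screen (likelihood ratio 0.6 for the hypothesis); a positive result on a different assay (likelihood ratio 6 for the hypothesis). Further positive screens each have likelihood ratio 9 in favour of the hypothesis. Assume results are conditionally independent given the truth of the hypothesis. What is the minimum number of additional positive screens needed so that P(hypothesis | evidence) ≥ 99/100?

Prior odds = 0.0005/0.9995 = 1/1999.
Combined Bayes factor of the evidence already in hand = 0.6 × 6 = 3.6.
Odds after that evidence = (1/1999) × 3.6 = 18/9995.
Target odds = 0.99/0.01 = 99.
Need 9ⁿ ≥ 99 ÷ (18/9995) = 54972.5.
9⁴ = 6561 falls short of 54972.5 but 9⁵ = 59049 reaches it, so n = 5.

5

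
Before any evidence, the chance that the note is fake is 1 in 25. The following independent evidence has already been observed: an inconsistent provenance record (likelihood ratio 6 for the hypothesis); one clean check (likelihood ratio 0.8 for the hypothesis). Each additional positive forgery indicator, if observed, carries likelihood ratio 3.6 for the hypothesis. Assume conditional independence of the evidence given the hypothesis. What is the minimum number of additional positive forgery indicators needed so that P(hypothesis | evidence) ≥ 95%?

Prior odds = 0.04/0.96 = 1/24.
Combined Bayes factor of the evidence already in hand = 6 × 0.8 = 4.8.
Odds after that evidence = (1/24) × 4.8 = 0.2.
Target odds = 0.95/0.05 = 19.
Need 3.6ⁿ ≥ 19 ÷ 0.2 = 95.
3.6³ = 46.656 falls short of 95 but 3.6⁴ = 167.9616 reaches it, so n = 4.

4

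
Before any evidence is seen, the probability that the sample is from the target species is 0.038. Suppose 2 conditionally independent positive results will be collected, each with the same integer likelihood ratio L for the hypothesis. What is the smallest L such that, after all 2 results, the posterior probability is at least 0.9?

Prior odds = 0.038/0.962 = 19/481.
Target odds = 0.9/0.1 = 9.
Need L² ≥ 9 ÷ (19/481) = 4329/19.
15² = 225 < 4329/19 ≤ 256 = 16², so L = 16.

16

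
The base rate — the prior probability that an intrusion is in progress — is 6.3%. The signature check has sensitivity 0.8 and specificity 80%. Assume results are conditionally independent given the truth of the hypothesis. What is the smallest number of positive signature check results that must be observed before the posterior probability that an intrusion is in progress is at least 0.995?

6

Prior odds: 0.063 ÷ 0.937 = 63/937.
False-positive rate = 1 − 0.8 = 0.2; likelihood ratio of a positive = 0.8/0.2 = 4.
Target odds: 0.995 ÷ 0.005 = 199.
Require 4ⁿ ≥ 199 ÷ (63/937) = 186463/63.
4⁵ = 1024 falls short of 186463/63 but 4⁶ = 4096 reaches it, so n = 6.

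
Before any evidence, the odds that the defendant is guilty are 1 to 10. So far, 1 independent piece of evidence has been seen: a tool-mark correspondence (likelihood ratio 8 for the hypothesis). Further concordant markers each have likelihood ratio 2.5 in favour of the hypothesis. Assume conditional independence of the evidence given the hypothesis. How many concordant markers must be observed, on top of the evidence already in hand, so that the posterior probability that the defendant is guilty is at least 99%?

6

Prior odds = 0.1.
Bayes factor of the evidence already in hand = 8.
Odds after that evidence = 0.1 × 8 = 0.8.
Target odds = 0.99/0.01 = 99.
Need 2.5ⁿ ≥ 99 ÷ 0.8 = 123.75.
2.5⁵ = 97.65625 falls short of 123.75 but 2.5⁶ = 244.140625 reaches it, so n = 6.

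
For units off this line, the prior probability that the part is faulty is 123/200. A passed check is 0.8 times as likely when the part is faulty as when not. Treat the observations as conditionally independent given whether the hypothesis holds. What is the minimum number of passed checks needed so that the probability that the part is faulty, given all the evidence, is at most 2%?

20

Prior odds: 0.615 ÷ 0.385 = 123/77.
Likelihood ratio per passed check = 0.8.
Target posterior odds = 0.02/0.98 = 1/49.
Require 0.8ⁿ ≤ 1/49 ÷ (123/77) = 11/861.
0.8¹⁹ ≈0.0144115 is still above 11/861 but 0.8²⁰ ≈0.0115292 is at or below it, so n = 20.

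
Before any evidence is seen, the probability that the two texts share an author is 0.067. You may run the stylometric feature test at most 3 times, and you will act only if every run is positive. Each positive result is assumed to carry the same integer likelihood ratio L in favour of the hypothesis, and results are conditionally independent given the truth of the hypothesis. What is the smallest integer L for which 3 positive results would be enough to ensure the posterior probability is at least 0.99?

Prior odds = 0.067/0.933 = 67/933.
Target odds = 0.99/0.01 = 99.
Need L³ ≥ 99 ÷ (67/933) = 92367/67.
11³ = 1331 < 92367/67 ≤ 1728 = 12³, so L = 12.

12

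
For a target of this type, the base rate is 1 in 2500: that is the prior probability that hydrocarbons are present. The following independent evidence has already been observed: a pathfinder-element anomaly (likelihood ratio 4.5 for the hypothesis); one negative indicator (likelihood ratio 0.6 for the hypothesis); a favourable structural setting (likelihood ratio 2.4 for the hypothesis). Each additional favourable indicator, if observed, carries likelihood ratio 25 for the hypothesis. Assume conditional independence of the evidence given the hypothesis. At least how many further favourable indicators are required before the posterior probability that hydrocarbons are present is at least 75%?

3

Prior odds = 0.0004/0.9996 = 1/2499.
Combined Bayes factor of the evidence already in hand = 4.5 × 0.6 × 2.4 = 6.48.
Odds after that evidence = (1/2499) × 6.48 = 54/20825.
Target odds = 0.75/0.25 = 3.
Need 25ⁿ ≥ 3 ÷ (54/20825) = 20825/18.
25² = 625 falls short of 20825/18 but 25³ = 15625 reaches it, so n = 3.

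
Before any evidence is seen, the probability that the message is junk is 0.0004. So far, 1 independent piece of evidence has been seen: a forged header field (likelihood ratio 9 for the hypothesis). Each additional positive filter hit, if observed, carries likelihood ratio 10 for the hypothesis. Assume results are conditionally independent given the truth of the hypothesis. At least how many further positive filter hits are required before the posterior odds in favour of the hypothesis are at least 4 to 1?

4

Prior odds = 0.0004/0.9996 = 1/2499.
Bayes factor of the evidence already in hand = 9.
Odds after that evidence = (1/2499) × 9 = 3/833.
Target odds = 4.
Need 10ⁿ ≥ 4 ÷ (3/833) = 3332/3.
10³ = 1000 falls short of 3332/3 but 10⁴ = 10000 reaches it, so n = 4.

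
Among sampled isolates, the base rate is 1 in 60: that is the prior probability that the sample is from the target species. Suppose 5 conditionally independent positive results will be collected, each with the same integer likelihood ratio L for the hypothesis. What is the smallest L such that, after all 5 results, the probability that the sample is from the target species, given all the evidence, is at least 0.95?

Prior odds = (1/60)/(59/60) = 1/59.
Target odds = 0.95/0.05 = 19.
Need L⁵ ≥ 19 ÷ (1/59) = 1121.
4⁵ = 1024 < 1121 ≤ 3125 = 5⁵, so L = 5.

5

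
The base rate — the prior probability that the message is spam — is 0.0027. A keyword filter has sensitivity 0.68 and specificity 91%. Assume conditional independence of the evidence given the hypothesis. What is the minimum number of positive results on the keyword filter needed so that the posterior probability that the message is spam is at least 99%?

6

Prior odds: 0.0027 ÷ 0.9973 = 27/9973.
False-positive rate = 1 − 0.91 = 0.09; likelihood ratio of a positive = 0.68/0.09 = 68/9.
Target posterior odds = 0.99/0.01 = 99.
Need (27/9973) × (68/9)ⁿ ≥ 99, i.e. (68/9)ⁿ ≥ 109703/3.
(68/9)⁵ ≈24622.5 falls short of 109703/3 but (68/9)⁶ ≈186037 reaches it, so n = 6.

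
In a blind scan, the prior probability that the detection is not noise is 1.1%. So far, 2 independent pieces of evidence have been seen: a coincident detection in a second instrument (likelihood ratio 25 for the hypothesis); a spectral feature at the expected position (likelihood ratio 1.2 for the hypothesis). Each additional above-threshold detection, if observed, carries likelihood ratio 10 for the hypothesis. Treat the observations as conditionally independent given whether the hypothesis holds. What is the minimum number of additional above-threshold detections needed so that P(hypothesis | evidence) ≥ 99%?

3

Prior odds = 0.011/0.989 = 11/989.
Combined Bayes factor of the evidence already in hand = 25 × 1.2 = 30.
Odds after that evidence = (11/989) × 30 = 330/989.
Target odds = 0.99/0.01 = 99.
Need 10ⁿ ≥ 99 ÷ (330/989) = 296.7.
10² = 100 falls short of 296.7 but 10³ = 1000 reaches it, so n = 3.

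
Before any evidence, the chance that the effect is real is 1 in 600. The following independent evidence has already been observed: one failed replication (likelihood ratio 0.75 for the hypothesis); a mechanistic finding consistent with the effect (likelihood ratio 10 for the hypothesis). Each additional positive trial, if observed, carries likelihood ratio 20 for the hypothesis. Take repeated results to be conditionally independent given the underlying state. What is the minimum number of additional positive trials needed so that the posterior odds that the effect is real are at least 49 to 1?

3

Prior odds = (1/600)/(599/600) = 1/599.
Combined Bayes factor of the evidence already in hand = 0.75 × 10 = 7.5.
Odds after that evidence = (1/599) × 7.5 = 15/1198.
Target odds = 49.
Need 20ⁿ ≥ 49 ÷ (15/1198) = 58702/15.
20² = 400 falls short of 58702/15 but 20³ = 8000 reaches it, so n = 3.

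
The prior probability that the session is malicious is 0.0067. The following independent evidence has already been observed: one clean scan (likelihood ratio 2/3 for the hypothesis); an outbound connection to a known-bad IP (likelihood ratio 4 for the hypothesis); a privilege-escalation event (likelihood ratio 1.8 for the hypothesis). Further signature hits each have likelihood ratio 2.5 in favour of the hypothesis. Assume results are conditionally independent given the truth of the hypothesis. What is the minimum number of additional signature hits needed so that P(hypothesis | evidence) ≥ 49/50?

Prior odds = 0.0067/0.9933 = 67/9933.
Combined Bayes factor of the evidence already in hand = (2/3) × 4 × 1.8 = 4.8.
Odds after that evidence = (67/9933) × 4.8 = 536/16555.
Target odds = 0.98/0.02 = 49.
Need 2.5ⁿ ≥ 49 ÷ (536/16555) = 811195/536.
2.5⁷ = 610.3515625 falls short of 811195/536 but 2.5⁸ = 390625/256 reaches it, so n = 8.

8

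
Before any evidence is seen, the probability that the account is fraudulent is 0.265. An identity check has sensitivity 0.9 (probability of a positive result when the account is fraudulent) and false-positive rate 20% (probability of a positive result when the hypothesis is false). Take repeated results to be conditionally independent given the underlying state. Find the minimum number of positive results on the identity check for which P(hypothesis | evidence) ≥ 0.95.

3

Prior odds = 0.265/0.735 = 53/147.
Likelihood ratio of a positive result = 0.9/0.2 = 4.5.
Target posterior odds = 0.95/0.05 = 19.
Need (53/147) × 4.5ⁿ ≥ 19, i.e. 4.5ⁿ ≥ 2793/53.
4.5² = 20.25 falls short of 2793/53 but 4.5³ = 91.125 reaches it, so n = 3.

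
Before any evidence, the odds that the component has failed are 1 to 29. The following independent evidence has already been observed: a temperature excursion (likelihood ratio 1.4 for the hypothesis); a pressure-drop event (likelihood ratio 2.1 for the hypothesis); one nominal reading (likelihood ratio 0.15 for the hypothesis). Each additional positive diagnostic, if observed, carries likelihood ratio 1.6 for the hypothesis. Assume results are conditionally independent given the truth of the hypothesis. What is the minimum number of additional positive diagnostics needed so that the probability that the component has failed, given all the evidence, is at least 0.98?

18

Prior odds = 1/29.
Combined Bayes factor of the evidence already in hand = 1.4 × 2.1 × 0.15 = 0.441.
Odds after that evidence = (1/29) × 0.441 = 441/29000.
Target odds = 0.98/0.02 = 49.
Need 1.6ⁿ ≥ 49 ÷ (441/29000) = 29000/9.
1.6¹⁷ ≈2951.48 falls short of 29000/9 but 1.6¹⁸ ≈4722.37 reaches it, so n = 18.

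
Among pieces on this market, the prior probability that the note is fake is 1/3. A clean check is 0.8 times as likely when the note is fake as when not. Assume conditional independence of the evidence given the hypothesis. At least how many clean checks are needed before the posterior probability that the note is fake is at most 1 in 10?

Prior odds = (1/3)/(2/3) = 0.5.
Likelihood ratio per clean check = 0.8.
Target odds: 0.1 ÷ 0.9 = 1/9.
Need 0.5 × 0.8ⁿ ≤ 1/9, i.e. 0.8ⁿ ≤ 2/9.
0.8⁶ = 4096/15625 is still above 2/9 but 0.8⁷ = 16384/78125 is at or below it, so n = 7.

7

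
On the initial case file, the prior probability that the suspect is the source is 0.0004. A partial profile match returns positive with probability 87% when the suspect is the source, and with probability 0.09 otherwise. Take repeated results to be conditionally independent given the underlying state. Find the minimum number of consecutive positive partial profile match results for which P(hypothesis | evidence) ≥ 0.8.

Prior odds = 0.0004/0.9996 = 1/2499.
Likelihood ratio of a positive result = 0.87/0.09 = 29/3.
Target odds: 0.8 ÷ 0.2 = 4.
Need (1/2499) × (29/3)ⁿ ≥ 4, i.e. (29/3)ⁿ ≥ 9996.
(29/3)⁴ = 707281/81 falls short of 9996 but (29/3)⁵ = 20511149/243 reaches it, so n = 5.

5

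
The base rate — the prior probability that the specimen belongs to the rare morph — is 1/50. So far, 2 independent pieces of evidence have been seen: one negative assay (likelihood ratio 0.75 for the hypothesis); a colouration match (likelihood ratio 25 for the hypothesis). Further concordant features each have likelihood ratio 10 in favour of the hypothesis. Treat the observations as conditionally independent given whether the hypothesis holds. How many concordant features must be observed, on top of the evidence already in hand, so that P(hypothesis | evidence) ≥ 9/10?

2

Prior odds = 0.02/0.98 = 1/49.
Combined Bayes factor of the evidence already in hand = 0.75 × 25 = 18.75.
Odds after that evidence = (1/49) × 18.75 = 75/196.
Target odds = 0.9/0.1 = 9.
Need 10ⁿ ≥ 9 ÷ (75/196) = 23.52.
10¹ = 10 falls short of 23.52 but 10² = 100 reaches it, so n = 2.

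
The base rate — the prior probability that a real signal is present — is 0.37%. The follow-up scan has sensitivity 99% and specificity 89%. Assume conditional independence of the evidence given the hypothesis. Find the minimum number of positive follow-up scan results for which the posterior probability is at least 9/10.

4

Prior odds = 0.0037/0.9963 = 37/9963.
False-positive rate = 1 − 0.89 = 0.11; likelihood ratio of a positive = 0.99/0.11 = 9.
Target odds: 0.9 ÷ 0.1 = 9.
Need (37/9963) × 9ⁿ ≥ 9, i.e. 9ⁿ ≥ 89667/37.
9³ = 729 falls short of 89667/37 but 9⁴ = 6561 reaches it, so n = 4.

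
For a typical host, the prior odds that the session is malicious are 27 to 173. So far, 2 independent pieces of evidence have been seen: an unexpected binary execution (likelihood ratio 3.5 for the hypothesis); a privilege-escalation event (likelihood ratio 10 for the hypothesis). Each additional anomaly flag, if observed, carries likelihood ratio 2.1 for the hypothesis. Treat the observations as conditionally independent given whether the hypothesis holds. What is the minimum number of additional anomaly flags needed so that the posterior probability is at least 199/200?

Prior odds = 27/173.
Combined Bayes factor of the evidence already in hand = 3.5 × 10 = 35.
Odds after that evidence = (27/173) × 35 = 945/173.
Target odds = 0.995/0.005 = 199.
Need 2.1ⁿ ≥ 199 ÷ (945/173) = 34427/945.
2.1⁴ = 19.4481 falls short of 34427/945 but 2.1⁵ = 4084101/100000 reaches it, so n = 5.

5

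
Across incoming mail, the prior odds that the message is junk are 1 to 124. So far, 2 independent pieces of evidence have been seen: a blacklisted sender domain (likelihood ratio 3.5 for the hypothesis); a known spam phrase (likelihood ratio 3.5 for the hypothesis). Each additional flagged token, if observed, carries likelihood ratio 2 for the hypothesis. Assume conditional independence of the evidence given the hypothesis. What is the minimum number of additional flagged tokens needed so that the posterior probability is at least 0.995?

11

Prior odds = 1/124.
Combined Bayes factor of the evidence already in hand = 3.5 × 3.5 = 12.25.
Odds after that evidence = (1/124) × 12.25 = 49/496.
Target odds = 0.995/0.005 = 199.
Need 2ⁿ ≥ 199 ÷ (49/496) = 98704/49.
2¹⁰ = 1024 falls short of 98704/49 but 2¹¹ = 2048 reaches it, so n = 11.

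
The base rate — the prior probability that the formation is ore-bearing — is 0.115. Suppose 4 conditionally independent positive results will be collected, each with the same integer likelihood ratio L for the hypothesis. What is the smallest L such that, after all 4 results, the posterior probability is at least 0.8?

3

Prior odds = 0.115/0.885 = 23/177.
Target odds = 0.8/0.2 = 4.
Need L⁴ ≥ 4 ÷ (23/177) = 708/23.
2⁴ = 16 < 708/23 ≤ 81 = 3⁴, so L = 3.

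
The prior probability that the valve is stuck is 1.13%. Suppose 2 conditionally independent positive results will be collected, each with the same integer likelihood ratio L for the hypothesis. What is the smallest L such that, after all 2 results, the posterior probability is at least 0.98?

Prior odds = 0.0113/0.9887 = 113/9887.
Target odds = 0.98/0.02 = 49.
Need L² ≥ 49 ÷ (113/9887) = 484463/113.
65² = 4225 < 484463/113 ≤ 4356 = 66², so L = 66.

66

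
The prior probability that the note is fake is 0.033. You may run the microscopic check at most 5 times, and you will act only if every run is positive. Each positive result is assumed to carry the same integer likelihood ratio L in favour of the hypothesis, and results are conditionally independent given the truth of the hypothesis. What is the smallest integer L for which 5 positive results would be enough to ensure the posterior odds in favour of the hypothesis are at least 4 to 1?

Prior odds = 0.033/0.967 = 33/967.
Target odds = 4.
Need L⁵ ≥ 4 ÷ (33/967) = 3868/33.
2⁵ = 32 < 3868/33 ≤ 243 = 3⁵, so L = 3.

3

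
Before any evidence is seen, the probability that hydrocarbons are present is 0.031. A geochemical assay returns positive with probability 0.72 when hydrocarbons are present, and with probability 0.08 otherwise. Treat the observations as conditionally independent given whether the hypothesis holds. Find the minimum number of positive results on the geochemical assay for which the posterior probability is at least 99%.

4

Prior odds: 0.031 ÷ 0.969 = 31/969.
Likelihood ratio of a positive result = 0.72/0.08 = 9.
Target posterior odds = 0.99/0.01 = 99.
Require 9ⁿ ≥ 99 ÷ (31/969) = 95931/31.
9³ = 729 falls short of 95931/31 but 9⁴ = 6561 reaches it, so n = 4.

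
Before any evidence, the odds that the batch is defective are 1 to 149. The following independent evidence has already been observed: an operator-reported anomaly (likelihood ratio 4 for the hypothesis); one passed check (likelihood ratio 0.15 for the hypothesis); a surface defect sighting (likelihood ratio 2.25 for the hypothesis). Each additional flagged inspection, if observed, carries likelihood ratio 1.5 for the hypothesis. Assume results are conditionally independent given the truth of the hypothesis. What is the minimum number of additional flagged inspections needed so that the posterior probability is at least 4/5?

16

Prior odds = 1/149.
Combined Bayes factor of the evidence already in hand = 4 × 0.15 × 2.25 = 1.35.
Odds after that evidence = (1/149) × 1.35 = 27/2980.
Target odds = 0.8/0.2 = 4.
Need 1.5ⁿ ≥ 4 ÷ (27/2980) = 11920/27.
1.5¹⁵ = 14348907/32768 falls short of 11920/27 but 1.5¹⁶ = 43046721/65536 reaches it, so n = 16.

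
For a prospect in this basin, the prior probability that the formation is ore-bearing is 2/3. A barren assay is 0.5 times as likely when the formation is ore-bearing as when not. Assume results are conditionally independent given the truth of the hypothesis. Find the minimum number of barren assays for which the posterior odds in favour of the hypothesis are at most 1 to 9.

Prior odds = (2/3)/(1/3) = 2.
Likelihood ratio per barren assay = 0.5.
Target odds = 1/9.
Require 0.5ⁿ ≤ 1/9 ÷ 2 = 1/18.
0.5⁴ = 0.0625 is still above 1/18 but 0.5⁵ = 0.03125 is at or below it, so n = 5.

5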